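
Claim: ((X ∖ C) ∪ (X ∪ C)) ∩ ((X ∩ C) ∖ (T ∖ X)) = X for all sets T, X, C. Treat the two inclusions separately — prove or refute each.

Forward inclusion. Let x ∈ ((X ∖ C) ∪ (X ∪ C)) ∩ ((X ∩ C) ∖ (T ∖ X)). Then either x ∈ X ∩ C and x ∉ T; or x ∈ T ∩ X ∩ C. In each case x ∈ X, so ((X ∖ C) ∪ (X ∪ C)) ∩ ((X ∩ C) ∖ (T ∖ X)) ⊆ X.

Reverse inclusion. This inclusion fails. Take T = ∅, X = {1}, C = ∅; then 1 ∈ X but 1 ∉ ((X ∖ C) ∪ (X ∪ C)) ∩ ((X ∩ C) ∖ (T ∖ X)).

The sets are not equal: only the forward inclusion holds.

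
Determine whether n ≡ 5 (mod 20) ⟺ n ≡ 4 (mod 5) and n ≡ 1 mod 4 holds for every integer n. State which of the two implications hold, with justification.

Neither direction holds.

[⇒] This fails: n = 5 gives 5 ≡ 5 (mod 20) but 5 ≡ 0 (mod 5), so the conjunction on the right does not hold.

[⇐] This fails: n = 9 satisfies both congruences on the right (9 ≡ 4 mod 5 and 9 ≡ 1 mod 4) yet 9 ≡ 9 (mod 20), not 5.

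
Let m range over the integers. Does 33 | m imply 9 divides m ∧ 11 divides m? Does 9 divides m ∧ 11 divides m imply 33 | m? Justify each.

Not equivalent: only (⇐) holds.

Forward direction. This fails: take m = 33. Certainly 33 ∣ 33, but 9 ∤ 33.

Converse. Suppose 9 ∣ m and 11 ∣ m. Any common multiple of 9 and 11 is a multiple of their lcm; here gcd(9, 11) = 1, so lcm(9, 11) = 9·11 = 99, so 99 ∣ m. Since 33 ∣ 99, it follows that 33 ∣ m.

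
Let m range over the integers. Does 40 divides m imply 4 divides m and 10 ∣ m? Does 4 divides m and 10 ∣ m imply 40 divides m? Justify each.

(⇒) holds; (⇐) fails.

(⇒) If 40 ∣ m, write m = 40q. Since 40 = 10·4, m = 4·(10q), so 4 ∣ m; and since 40 = 4·10, m = 10·(4q), so 10 ∣ m.

(⇐) This fails: take m = 20. Both 4 ∣ 20 and 10 ∣ 20, yet 20 is not a multiple of 40 (since 20 = 0·40 + 20), so 40 ∤ 20.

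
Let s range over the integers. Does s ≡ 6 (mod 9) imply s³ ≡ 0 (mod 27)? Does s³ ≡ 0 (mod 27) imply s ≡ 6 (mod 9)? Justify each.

Only the forward implication holds.

(⇒) Suppose s ≡ 6 (mod 9). Working modulo 27, s ∈ {6, 15, 24}; for each such r, r³ ≡ 0 (mod 27).

(⇐) This fails: take s = 0. Then 0³ = 0 ≡ 0 (mod 27), yet 0 ≡ 0 (mod 9), not 6.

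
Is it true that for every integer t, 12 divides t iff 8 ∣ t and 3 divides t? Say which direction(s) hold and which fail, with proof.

Only the converse holds.

(⇐) Suppose 8 ∣ t and 3 ∣ t. Any common multiple of 8 and 3 is a multiple of their lcm; here gcd(8, 3) = 1, so lcm(8, 3) = 8·3 = 24, so 24 ∣ t. Since 12 ∣ 24, it follows that 12 ∣ t.

(⇒) This fails: take t = 12. Certainly 12 ∣ 12, but 8 ∤ 12.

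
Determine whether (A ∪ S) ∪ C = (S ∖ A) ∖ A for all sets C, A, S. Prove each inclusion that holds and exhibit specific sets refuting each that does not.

Forward inclusion. This inclusion fails. Take C = {1}, A = ∅, S = ∅; then 1 ∈ (A ∪ S) ∪ C but 1 ∉ (S ∖ A) ∖ A.

Reverse inclusion. Let x ∈ (S ∖ A) ∖ A. Then either x ∈ S and x ∉ C, A; or x ∈ C ∩ S and x ∉ A. In each case x ∈ (A ∪ S) ∪ C, so (S ∖ A) ∖ A ⊆ (A ∪ S) ∪ C.

(⊆) fails; (⊇) holds.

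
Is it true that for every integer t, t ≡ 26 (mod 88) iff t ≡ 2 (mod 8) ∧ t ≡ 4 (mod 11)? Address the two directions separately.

Both directions hold.

(→) Suppose t ≡ 26 (mod 88); write t = 88j + 26. Since 8 ∣ 88, reducing mod 8 gives t ≡ 26 ≡ 2 (mod 8); since 11 ∣ 88, reducing mod 11 gives t ≡ 26 ≡ 4 (mod 11).

(←) Conversely, if t ≡ 2 (mod 8) and t ≡ 4 (mod 11), then by the Chinese remainder theorem t ≡ 26 (mod 88). This is exactly t ≡ 26 (mod 88).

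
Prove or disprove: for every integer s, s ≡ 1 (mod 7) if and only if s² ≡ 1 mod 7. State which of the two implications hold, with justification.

(←) This fails: take s = 6. Then 6² = 36 ≡ 1 (mod 7), yet 6 ≡ 6 (mod 7), not 1.

(→) Suppose s ≡ 1 (mod 7). Write s = 7j + 1. Then (7j + 1)² = 49j² + 14j + 1 = 7(7j² + 2j) + 1, so s² ≡ 1 (mod 7).

Not equivalent: only (⇒) holds.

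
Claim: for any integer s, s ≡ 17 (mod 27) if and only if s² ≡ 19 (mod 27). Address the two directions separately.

The forward direction holds; the converse fails.

(⇒) Suppose s ≡ 17 (mod 27). Write s = 27j + 17. Then (27j + 17)² = 729j² + 918j + 289 = 27(27j² + 34j + 10) + 19, so s² ≡ 19 (mod 27).

(⇐) This fails: take s = 10. Then 10² = 100 ≡ 19 (mod 27), yet 10 ≡ 10 (mod 27), not 17.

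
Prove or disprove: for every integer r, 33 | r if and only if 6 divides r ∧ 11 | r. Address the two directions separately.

Forward direction. This fails: take r = 33. Certainly 33 ∣ 33, but 6 ∤ 33.

Converse. Suppose 6 ∣ r and 11 ∣ r. Any common multiple of 6 and 11 is a multiple of their lcm; here gcd(6, 11) = 1, so lcm(6, 11) = 6·11 = 66, so 66 ∣ r. Since 33 ∣ 66, it follows that 33 ∣ r.

Not equivalent: only (⇐) holds.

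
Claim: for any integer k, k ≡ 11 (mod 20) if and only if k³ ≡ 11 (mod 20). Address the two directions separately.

The biconditional holds.

[⇒] Suppose k ≡ 11 (mod 20). Write k = 20j + 11. Then (20j + 11)³ = 8000j³ + 13200j² + 7260j + 1331 = 20(400j³ + 660j² + 363j + 66) + 11, so k³ ≡ 11 (mod 20).

[⇐] Conversely, suppose k³ ≡ 11 (mod 20). The only residue r in {0, …, 19} with r³ ≡ 11 (mod 20) is r = 11, so k ≡ 11 (mod 20).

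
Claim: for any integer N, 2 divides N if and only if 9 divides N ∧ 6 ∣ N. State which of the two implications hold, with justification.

Only the converse holds.

Converse. Suppose 9 ∣ N and 6 ∣ N. Any common multiple of 9 and 6 is a multiple of their lcm; here lcm(9, 6) = 9·6/gcd(9, 6) = 54/3 = 18, so 18 ∣ N. Since 2 ∣ 18, it follows that 2 ∣ N.

Forward direction. This fails: take N = 2. Certainly 2 ∣ 2, but 9 ∤ 2.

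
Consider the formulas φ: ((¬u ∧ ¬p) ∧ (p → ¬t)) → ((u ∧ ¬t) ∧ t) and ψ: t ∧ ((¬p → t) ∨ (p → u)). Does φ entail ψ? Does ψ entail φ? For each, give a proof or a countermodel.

Neither implication holds.

(⇒) This fails. Under p = T, t = F, u = F, the left side is true but the right side is false.

(⇐) This fails. Under p = F, t = T, u = F, the left side is false but the right side is true.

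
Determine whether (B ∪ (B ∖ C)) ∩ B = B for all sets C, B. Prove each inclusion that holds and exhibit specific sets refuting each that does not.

Both inclusions hold.

(⟹) Let x ∈ (B ∪ (B ∖ C)) ∩ B. Then either x ∈ B and x ∉ C; or x ∈ C ∩ B. In each case x ∈ B, so (B ∪ (B ∖ C)) ∩ B ⊆ B.

(⟸) Let x ∈ B. Then either x ∈ B and x ∉ C; or x ∈ C ∩ B. In each case x ∈ (B ∪ (B ∖ C)) ∩ B, so B ⊆ (B ∪ (B ∖ C)) ∩ B.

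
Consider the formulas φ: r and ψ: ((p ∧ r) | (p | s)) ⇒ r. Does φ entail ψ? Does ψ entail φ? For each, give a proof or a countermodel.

The forward direction holds; the converse fails.

Forward direction. Assume the antecedent. If r is true, ((p ∧ r) | (p | s)) ⇒ r reduces to true regardless of the other variables. If r is false, the antecedent cannot hold. Either way ((p ∧ r) | (p | s)) ⇒ r holds.

Converse. This fails. Under r = F, s = F, p = F, the left side is false but the right side is true.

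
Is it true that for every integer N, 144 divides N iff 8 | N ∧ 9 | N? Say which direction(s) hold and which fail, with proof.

Only the forward implication holds.

[⇒] If 144 ∣ N, write N = 144q. Since 144 = 18·8, N = 8·(18q), so 8 ∣ N; and since 144 = 16·9, N = 9·(16q), so 9 ∣ N.

[⇐] This fails: take N = 72. Both 8 ∣ 72 and 9 ∣ 72, yet 72 is not a multiple of 144 (since 72 = 0·144 + 72), so 144 ∤ 72.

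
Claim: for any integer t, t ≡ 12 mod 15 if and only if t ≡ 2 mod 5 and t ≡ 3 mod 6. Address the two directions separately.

[⇒] This fails: t = 12 gives 12 ≡ 12 (mod 15) but 12 ≡ 0 (mod 6), so the conjunction on the right does not hold.

[⇐] Conversely, if t ≡ 2 (mod 5) and t ≡ 3 (mod 6), then by the Chinese remainder theorem t ≡ 27 (mod 30). Since 27 ≡ 12 (mod 15) and 15 ∣ 30, we get t ≡ 12 (mod 15).

Only the converse holds.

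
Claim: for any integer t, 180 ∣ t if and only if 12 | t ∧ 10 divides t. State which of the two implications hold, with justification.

(⟹) If 180 ∣ t, write t = 180q. Since 180 = 15·12, t = 12·(15q), so 12 ∣ t; and since 180 = 18·10, t = 10·(18q), so 10 ∣ t.

(⟸) This fails: take t = 60. Both 12 ∣ 60 and 10 ∣ 60, yet 60 is not a multiple of 180 (since 60 = 0·180 + 60), so 180 ∤ 60.

Only the forward direction holds.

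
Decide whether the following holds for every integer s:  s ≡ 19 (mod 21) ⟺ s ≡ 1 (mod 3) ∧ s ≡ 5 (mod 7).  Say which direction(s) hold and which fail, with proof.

Both implications hold.

(⟹) Suppose s ≡ 19 (mod 21); write s = 21j + 19. Since 3 ∣ 21, reducing mod 3 gives s ≡ 19 ≡ 1 (mod 3); since 7 ∣ 21, reducing mod 7 gives s ≡ 19 ≡ 5 (mod 7).

(⟸) Conversely, if s ≡ 1 (mod 3) and s ≡ 5 (mod 7), then by the Chinese remainder theorem s ≡ 19 (mod 21). This is exactly s ≡ 19 (mod 21).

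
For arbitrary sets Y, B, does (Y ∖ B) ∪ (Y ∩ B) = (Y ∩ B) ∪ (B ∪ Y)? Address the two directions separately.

(⟹) Let x ∈ (Y ∖ B) ∪ (Y ∩ B). Then either x ∈ Y and x ∉ B; or x ∈ Y ∩ B. In each case x ∈ (Y ∩ B) ∪ (B ∪ Y), so (Y ∖ B) ∪ (Y ∩ B) ⊆ (Y ∩ B) ∪ (B ∪ Y).

(⟸) This inclusion fails. Take Y = ∅, B = {1}; then 1 ∈ (Y ∩ B) ∪ (B ∪ Y) but 1 ∉ (Y ∖ B) ∪ (Y ∩ B).

Only the forward inclusion holds.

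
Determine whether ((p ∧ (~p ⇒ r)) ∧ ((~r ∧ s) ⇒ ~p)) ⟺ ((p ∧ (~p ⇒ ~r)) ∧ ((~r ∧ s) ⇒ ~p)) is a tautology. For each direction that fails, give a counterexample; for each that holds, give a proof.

Equivalent; both directions hold.

(⟸) Assume the antecedent. If r is true, the antecedent forces (r = T, p = T, s = F) or (r = T, p = T, s = T), and the consequent holds there. If r is false, the antecedent forces (r = F, p = T, s = F), and the consequent holds there. Either way the consequent holds.

(⟹) Assume the antecedent. If r is true, the antecedent forces (r = T, p = T, s = F) or (r = T, p = T, s = T), and the consequent holds there. If r is false, the antecedent forces (r = F, p = T, s = F), and the consequent holds there. Either way the consequent holds.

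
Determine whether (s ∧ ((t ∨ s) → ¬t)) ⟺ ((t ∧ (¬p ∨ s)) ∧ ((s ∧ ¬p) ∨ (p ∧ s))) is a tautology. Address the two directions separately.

Forward direction. This fails. Under s = T, t = F, p = F, the left side is true but the right side is false.

Converse. This fails. Under s = T, t = T, p = F, the left side is false but the right side is true.

(⇒) fails and (⇐) fails.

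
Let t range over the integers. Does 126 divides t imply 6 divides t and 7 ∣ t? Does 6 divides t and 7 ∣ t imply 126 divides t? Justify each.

(⇒) If 126 ∣ t, write t = 126q. Since 126 = 21·6, t = 6·(21q), so 6 ∣ t; and since 126 = 18·7, t = 7·(18q), so 7 ∣ t.

(⇐) This fails: take t = 42. Both 6 ∣ 42 and 7 ∣ 42, yet 42 is not a multiple of 126 (since 42 = 0·126 + 42), so 126 ∤ 42.

The forward direction holds; the converse fails.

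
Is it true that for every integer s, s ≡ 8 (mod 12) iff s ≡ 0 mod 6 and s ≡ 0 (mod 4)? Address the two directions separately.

(⇒) This fails: s = 8 gives 8 ≡ 8 (mod 12) but 8 ≡ 2 (mod 6), so the conjunction on the right does not hold.

(⇐) This fails: s = 0 satisfies both congruences on the right (0 ≡ 0 mod 6 and 0 ≡ 0 mod 4) yet 0 ≡ 0 (mod 12), not 8.

(⇒) fails and (⇐) fails.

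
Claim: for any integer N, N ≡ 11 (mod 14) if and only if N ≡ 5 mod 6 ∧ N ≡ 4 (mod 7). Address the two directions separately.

Only the reverse direction holds.

(⟹) This fails: N = 25 gives 25 ≡ 11 (mod 14) but 25 ≡ 1 (mod 6), so the conjunction on the right does not hold.

(⟸) Conversely, if N ≡ 5 (mod 6) and N ≡ 4 (mod 7), then by the Chinese remainder theorem N ≡ 11 (mod 42). Since 11 ≡ 11 (mod 14) and 14 ∣ 42, we get N ≡ 11 (mod 14).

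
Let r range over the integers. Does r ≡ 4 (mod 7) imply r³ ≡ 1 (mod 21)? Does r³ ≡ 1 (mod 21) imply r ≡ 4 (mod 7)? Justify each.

[⇒] This fails: take r = 11. Then 11 ≡ 4 (mod 7), but 11³ = 1331 ≡ 8 (mod 21), not 1.

[⇐] This fails: take r = 1. Then 1³ = 1 ≡ 1 (mod 21), yet 1 ≡ 1 (mod 7), not 4.

(⇒) fails and (⇐) fails.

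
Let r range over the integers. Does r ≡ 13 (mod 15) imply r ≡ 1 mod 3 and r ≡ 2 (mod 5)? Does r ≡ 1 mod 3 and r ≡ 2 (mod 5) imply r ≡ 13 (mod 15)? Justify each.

[⇒] This fails: r = 13 gives 13 ≡ 13 (mod 15) but 13 ≡ 3 (mod 5), so the conjunction on the right does not hold.

[⇐] This fails: r = 7 satisfies both congruences on the right (7 ≡ 1 mod 3 and 7 ≡ 2 mod 5) yet 7 ≡ 7 (mod 15), not 13.

(⇒) fails and (⇐) fails.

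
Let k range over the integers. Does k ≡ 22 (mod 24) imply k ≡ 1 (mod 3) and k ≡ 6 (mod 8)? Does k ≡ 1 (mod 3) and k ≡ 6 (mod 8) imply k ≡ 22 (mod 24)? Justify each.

(⟸) If k ≡ 1 (mod 3) and k ≡ 6 (mod 8), then by the Chinese remainder theorem k ≡ 22 (mod 24). This is exactly k ≡ 22 (mod 24).

(⟹) Suppose k ≡ 22 (mod 24); write k = 24j + 22. Since 3 ∣ 24, reducing mod 3 gives k ≡ 22 ≡ 1 (mod 3); since 8 ∣ 24, reducing mod 8 gives k ≡ 22 ≡ 6 (mod 8).

Both implications hold.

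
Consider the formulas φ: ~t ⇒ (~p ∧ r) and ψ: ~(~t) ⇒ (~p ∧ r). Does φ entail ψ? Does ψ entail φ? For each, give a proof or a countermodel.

Both directions fail.

[⇒] This fails. Under p = F, t = T, r = F, the left side is true but the right side is false.

[⇐] This fails. Under p = F, t = F, r = F, the left side is false but the right side is true.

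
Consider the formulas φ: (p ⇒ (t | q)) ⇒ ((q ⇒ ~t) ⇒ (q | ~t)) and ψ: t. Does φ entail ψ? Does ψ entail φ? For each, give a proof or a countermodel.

Both directions fail.

[⇒] This fails. Under p = F, q = F, t = F, the left side is true but the right side is false.

[⇐] This fails. Under p = F, q = F, t = T, the left side is false but the right side is true.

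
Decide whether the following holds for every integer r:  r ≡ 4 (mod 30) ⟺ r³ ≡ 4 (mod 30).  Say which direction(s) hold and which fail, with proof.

(⟹) Suppose r ≡ 4 (mod 30). Write r = 30j + 4. Then (30j + 4)³ = 27000j³ + 10800j² + 1440j + 64 = 30(900j³ + 360j² + 48j + 2) + 4, so r³ ≡ 4 (mod 30).

(⟸) Conversely, suppose r³ ≡ 4 (mod 30). The only residue r in {0, …, 29} with r³ ≡ 4 (mod 30) is r = 4, so r ≡ 4 (mod 30).

Both directions hold; the statement is true.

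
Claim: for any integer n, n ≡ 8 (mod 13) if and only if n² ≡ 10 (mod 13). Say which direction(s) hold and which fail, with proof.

Both directions fail.

(⇒) This fails: take n = 8. Then 8 ≡ 8 (mod 13), but 8² = 64 ≡ 12 (mod 13), not 10.

(⇐) This fails: take n = 6. Then 6² = 36 ≡ 10 (mod 13), yet 6 ≡ 6 (mod 13), not 8.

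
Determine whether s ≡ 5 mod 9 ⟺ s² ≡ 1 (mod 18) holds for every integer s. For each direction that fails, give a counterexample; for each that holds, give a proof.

[⇒] This fails: take s = 5. Then 5 ≡ 5 (mod 9), but 5² = 25 ≡ 7 (mod 18), not 1.

[⇐] This fails: take s = 1. Then 1² = 1 ≡ 1 (mod 18), yet 1 ≡ 1 (mod 9), not 5.

Both directions fail.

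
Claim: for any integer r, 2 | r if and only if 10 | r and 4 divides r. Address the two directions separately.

Only the converse holds.

[⇒] This fails: take r = 2. Certainly 2 ∣ 2, but 10 ∤ 2.

[⇐] Suppose 10 ∣ r and 4 ∣ r. Any common multiple of 10 and 4 is a multiple of their lcm; here lcm(10, 4) = 10·4/gcd(10, 4) = 40/2 = 20, so 20 ∣ r. Since 2 ∣ 20, it follows that 2 ∣ r.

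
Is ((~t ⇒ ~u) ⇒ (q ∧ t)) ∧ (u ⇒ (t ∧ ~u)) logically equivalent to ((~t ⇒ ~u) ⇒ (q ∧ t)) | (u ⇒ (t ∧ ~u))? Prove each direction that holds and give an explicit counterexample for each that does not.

Only the forward direction holds.

Forward direction. Assume the antecedent. If q is true, the consequent reduces to true regardless of the other variables. If q is false, the antecedent cannot hold. Either way the consequent holds.

Converse. This fails. Under q = F, u = F, t = F, the left side is false but the right side is true.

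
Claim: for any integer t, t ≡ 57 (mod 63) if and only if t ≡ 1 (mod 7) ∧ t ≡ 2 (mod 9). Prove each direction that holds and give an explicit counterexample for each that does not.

[⇒] This fails: t = 57 gives 57 ≡ 57 (mod 63) but 57 ≡ 3 (mod 9), so the conjunction on the right does not hold.

[⇐] This fails: t = 29 satisfies both congruences on the right (29 ≡ 1 mod 7 and 29 ≡ 2 mod 9) yet 29 ≡ 29 (mod 63), not 57.

Neither implication holds.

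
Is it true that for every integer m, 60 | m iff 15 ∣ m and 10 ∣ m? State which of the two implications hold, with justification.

(←) This fails: take m = 30. Both 15 ∣ 30 and 10 ∣ 30, yet 30 is not a multiple of 60 (since 30 = 0·60 + 30), so 60 ∤ 30.

(→) If 60 ∣ m, write m = 60q. Since 60 = 4·15, m = 15·(4q), so 15 ∣ m; and since 60 = 6·10, m = 10·(6q), so 10 ∣ m.

(⇒) holds; (⇐) fails.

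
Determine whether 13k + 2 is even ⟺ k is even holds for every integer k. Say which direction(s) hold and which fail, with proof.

(←) Suppose k is even; write k = 2j. Then 13k + 2 = 13·(2j) + 2 = 2·13j + 2, which is even.

(→) Suppose 13k + 2 is even. Since 13 is odd, 13k and k have the same parity, so 13k + 2 ≡ k + 2 (mod 2). As 2 is even, 13k + 2 is even exactly when k is even. Thus k is even.

The biconditional holds.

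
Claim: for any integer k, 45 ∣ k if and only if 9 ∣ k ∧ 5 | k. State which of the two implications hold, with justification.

Both directions hold.

[⇐] Suppose 9 ∣ k and 5 ∣ k. Any common multiple of 9 and 5 is a multiple of their lcm; here gcd(9, 5) = 1, so lcm(9, 5) = 9·5 = 45, so 45 ∣ k.

[⇒] If 45 ∣ k, write k = 45q. Since 45 = 5·9, k = 9·(5q), so 9 ∣ k; and since 45 = 9·5, k = 5·(9q), so 5 ∣ k.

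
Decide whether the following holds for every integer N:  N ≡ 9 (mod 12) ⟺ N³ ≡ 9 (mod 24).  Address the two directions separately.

Only the converse holds.

(⇒) This fails: take N = 21. Then 21 ≡ 9 (mod 12), but 21³ = 9261 ≡ 21 (mod 24), not 9.

(⇐) Conversely, the residues r modulo 24 with r³ ≡ 9 (mod 24) are exactly {9}, and each is ≡ 9 (mod 12).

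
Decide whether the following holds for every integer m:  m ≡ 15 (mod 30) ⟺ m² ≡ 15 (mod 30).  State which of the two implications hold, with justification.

(⇒) Suppose m ≡ 15 (mod 30). Write m = 30j + 15. Then (30j + 15)² = 900j² + 900j + 225 = 30(30j² + 30j + 7) + 15, so m² ≡ 15 (mod 30).

(⇐) Conversely, suppose m² ≡ 15 (mod 30). The only residue r in {0, …, 29} with r² ≡ 15 (mod 30) is r = 15, so m ≡ 15 (mod 30).

Both implications hold.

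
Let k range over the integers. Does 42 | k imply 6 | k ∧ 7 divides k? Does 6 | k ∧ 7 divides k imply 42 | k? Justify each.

The biconditional holds.

[⇒] If 42 ∣ k, write k = 42q. Since 42 = 7·6, k = 6·(7q), so 6 ∣ k; and since 42 = 6·7, k = 7·(6q), so 7 ∣ k.

[⇐] Suppose 6 ∣ k and 7 ∣ k. Any common multiple of 6 and 7 is a multiple of their lcm; here gcd(6, 7) = 1, so lcm(6, 7) = 6·7 = 42, so 42 ∣ k.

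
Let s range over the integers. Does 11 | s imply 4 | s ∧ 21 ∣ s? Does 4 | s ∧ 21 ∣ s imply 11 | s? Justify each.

(→) This fails: take s = 11. Certainly 11 ∣ 11, but 4 ∤ 11.

(←) This fails: take s = 84. Both 4 ∣ 84 and 21 ∣ 84, yet 84 is not a multiple of 11 (since 84 = 7·11 + 7), so 11 ∤ 84.

Both directions fail.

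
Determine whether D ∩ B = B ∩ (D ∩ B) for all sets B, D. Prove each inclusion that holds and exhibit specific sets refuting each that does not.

(⟹) Let x ∈ D ∩ B. Then x ∈ B ∩ D, from which x ∈ B ∩ (D ∩ B).

(⟸) Let x ∈ B ∩ (D ∩ B). Then x ∈ B ∩ D, from which x ∈ D ∩ B.

The two sets are equal.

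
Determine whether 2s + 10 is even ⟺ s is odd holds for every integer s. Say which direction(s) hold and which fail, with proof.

(←) Suppose s is odd. Since 2 is even, 2s is even for every s, so 2s + 10 has the same parity as 10, which is even. Hence 2s + 10 is even.

(→) This fails: take s = 0. Then 2s + 10 = 10, which is even, yet s = 0 is even, not odd.

The forward direction fails; the converse holds.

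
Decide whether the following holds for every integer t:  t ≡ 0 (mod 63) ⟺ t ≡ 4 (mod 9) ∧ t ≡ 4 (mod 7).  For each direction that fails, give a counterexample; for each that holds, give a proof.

Forward direction. This fails: t = 0 gives 0 ≡ 0 (mod 63) but 0 ≡ 0 (mod 9), so the conjunction on the right does not hold.

Converse. This fails: t = 4 satisfies both congruences on the right (4 ≡ 4 mod 9 and 4 ≡ 4 mod 7) yet 4 ≡ 4 (mod 63), not 0.

Neither implication holds.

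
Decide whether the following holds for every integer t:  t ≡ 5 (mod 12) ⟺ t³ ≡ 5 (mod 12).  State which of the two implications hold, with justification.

Converse. For the converse, argue contrapositively. If t ≢ 5 (mod 12), then t is congruent to one of 0, 1, 2, 3, 4, 6, 7, 8, 9, 10, 11 modulo 12, and these give t³ ≡ 0, 1, 8, 3, 4, 0, 7, 8, 9, 4, 11 respectively — never 5.

Forward direction. Suppose t ≡ 5 (mod 12). Write t = 12j + 5. Then (12j + 5)³ = 1728j³ + 2160j² + 900j + 125 = 12(144j³ + 180j² + 75j + 10) + 5, so t³ ≡ 5 (mod 12).

Both directions hold; the statement is true.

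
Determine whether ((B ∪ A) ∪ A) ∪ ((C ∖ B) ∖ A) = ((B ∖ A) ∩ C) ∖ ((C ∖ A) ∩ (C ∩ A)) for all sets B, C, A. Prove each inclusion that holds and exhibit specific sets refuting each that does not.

(⊆) This inclusion fails. Take B = {1}, C = ∅, A = ∅; then 1 ∈ ((B ∪ A) ∪ A) ∪ ((C ∖ B) ∖ A) but 1 ∉ ((B ∖ A) ∩ C) ∖ ((C ∖ A) ∩ (C ∩ A)).

(⊇) Let x ∈ ((B ∖ A) ∩ C) ∖ ((C ∖ A) ∩ (C ∩ A)). Then x ∈ B ∩ C and x ∉ A, from which x ∈ ((B ∪ A) ∪ A) ∪ ((C ∖ B) ∖ A).

The sets are not equal: only the reverse inclusion holds.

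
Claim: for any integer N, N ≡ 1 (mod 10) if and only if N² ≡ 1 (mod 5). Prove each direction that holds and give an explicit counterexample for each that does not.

Not equivalent: only (⇒) holds.

(⇒) Suppose N ≡ 1 (mod 10). Then N² ≡ 1² = 1 (mod 10), and since 5 ∣ 10, also N² ≡ 1 (mod 5).

(⇐) This fails: take N = 4. Then 4² = 16 ≡ 1 (mod 5), yet 4 ≡ 4 (mod 10), not 1.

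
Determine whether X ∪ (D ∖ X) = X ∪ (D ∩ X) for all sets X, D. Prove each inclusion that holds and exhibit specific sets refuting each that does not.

(⊆) This inclusion fails. Take X = ∅, D = {1}; then 1 ∈ X ∪ (D ∖ X) but 1 ∉ X ∪ (D ∩ X).

(⊇) Let x ∈ X ∪ (D ∩ X). Then either x ∈ X and x ∉ D; or x ∈ X ∩ D. In each case x ∈ X ∪ (D ∖ X), so X ∪ (D ∩ X) ⊆ X ∪ (D ∖ X).

The sets are not equal: only the reverse inclusion holds.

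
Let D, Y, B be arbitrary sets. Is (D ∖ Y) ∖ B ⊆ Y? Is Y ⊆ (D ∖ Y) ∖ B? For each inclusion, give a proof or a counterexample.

Forward inclusion. This inclusion fails. Take D = {1}, Y = ∅, B = ∅; then 1 ∈ (D ∖ Y) ∖ B but 1 ∉ Y.

Reverse inclusion. This inclusion fails. Take D = ∅, Y = {1}, B = ∅; then 1 ∈ Y but 1 ∉ (D ∖ Y) ∖ B.

Both inclusions fail.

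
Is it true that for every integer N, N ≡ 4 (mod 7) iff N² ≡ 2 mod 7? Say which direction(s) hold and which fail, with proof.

(→) Suppose N ≡ 4 (mod 7). Write N = 7j + 4. Then (7j + 4)² = 49j² + 56j + 16 = 7(7j² + 8j + 2) + 2, so N² ≡ 2 (mod 7).

(←) This fails: take N = 3. Then 3² = 9 ≡ 2 (mod 7), yet 3 ≡ 3 (mod 7), not 4.

Only the forward direction holds.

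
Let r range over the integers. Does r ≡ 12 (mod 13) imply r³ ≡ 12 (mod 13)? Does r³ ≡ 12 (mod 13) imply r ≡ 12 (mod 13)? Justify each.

Only the forward direction holds.

(→) Suppose r ≡ 12 (mod 13). Write r = 13j + 12. Then (13j + 12)³ = 2197j³ + 6084j² + 5616j + 1728 = 13(169j³ + 468j² + 432j + 132) + 12, so r³ ≡ 12 (mod 13).

(←) This fails: take r = 4. Then 4³ = 64 ≡ 12 (mod 13), yet 4 ≡ 4 (mod 13), not 12.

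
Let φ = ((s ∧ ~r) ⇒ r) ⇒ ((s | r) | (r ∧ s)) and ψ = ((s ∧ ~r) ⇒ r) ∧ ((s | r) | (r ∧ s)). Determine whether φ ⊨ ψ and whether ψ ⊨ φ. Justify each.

Only the converse holds.

Forward direction. This fails. Under r = F, s = T, the left side is true but the right side is false.

Converse. Assume the antecedent. If r is true, the consequent reduces to true regardless of the other variables. If r is false, the antecedent cannot hold. Either way the consequent holds.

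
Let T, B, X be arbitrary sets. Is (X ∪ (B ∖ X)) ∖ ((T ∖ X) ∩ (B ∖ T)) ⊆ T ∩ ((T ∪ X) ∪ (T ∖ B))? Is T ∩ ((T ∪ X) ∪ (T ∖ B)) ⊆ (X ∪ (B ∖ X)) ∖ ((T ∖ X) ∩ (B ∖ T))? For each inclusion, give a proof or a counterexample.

(⟹) This inclusion fails. Take T = ∅, B = {1}, X = ∅; then 1 ∈ (X ∪ (B ∖ X)) ∖ ((T ∖ X) ∩ (B ∖ T)) but 1 ∉ T ∩ ((T ∪ X) ∪ (T ∖ B)).

(⟸) This inclusion fails. Take T = {1}, B = ∅, X = ∅; then 1 ∈ T ∩ ((T ∪ X) ∪ (T ∖ B)) but 1 ∉ (X ∪ (B ∖ X)) ∖ ((T ∖ X) ∩ (B ∖ T)).

Both inclusions fail.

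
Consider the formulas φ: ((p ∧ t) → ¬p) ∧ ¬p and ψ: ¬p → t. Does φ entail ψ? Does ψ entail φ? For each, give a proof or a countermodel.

Neither direction holds.

(⇒) This fails. Under p = F, t = F, the left side is true but the right side is false.

(⇐) This fails. Under p = T, t = F, the left side is false but the right side is true.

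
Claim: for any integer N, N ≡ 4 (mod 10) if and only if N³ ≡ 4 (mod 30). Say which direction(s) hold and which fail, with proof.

Only the reverse direction holds.

Forward direction. This fails: take N = 14. Then 14 ≡ 4 (mod 10), but 14³ = 2744 ≡ 14 (mod 30), not 4.

Converse. The residues r modulo 30 with r³ ≡ 4 (mod 30) are exactly {4}, and each is ≡ 4 (mod 10).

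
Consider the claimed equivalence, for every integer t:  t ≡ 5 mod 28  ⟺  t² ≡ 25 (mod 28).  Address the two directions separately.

Only the forward direction holds.

(⇐) This fails: take t = 9. Then 9² = 81 ≡ 25 (mod 28), yet 9 ≡ 9 (mod 28), not 5.

(⇒) Suppose t ≡ 5 mod 28. Write t = 28j + 5. Then (28j + 5)² = 784j² + 280j + 25 = 28(28j² + 10j) + 25, so t² ≡ 25 (mod 28).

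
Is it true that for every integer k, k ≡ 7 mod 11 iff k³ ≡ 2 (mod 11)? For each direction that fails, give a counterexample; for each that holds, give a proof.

[⇒] Suppose k ≡ 7 mod 11. Write k = 11j + 7. Then (11j + 7)³ = 1331j³ + 2541j² + 1617j + 343 = 11(121j³ + 231j² + 147j + 31) + 2, so k³ ≡ 2 (mod 11).

[⇐] Conversely, suppose k³ ≡ 2 (mod 11). The only residue r in {0, …, 10} with r³ ≡ 2 (mod 11) is r = 7, so k ≡ 7 (mod 11).

Equivalent; both directions hold.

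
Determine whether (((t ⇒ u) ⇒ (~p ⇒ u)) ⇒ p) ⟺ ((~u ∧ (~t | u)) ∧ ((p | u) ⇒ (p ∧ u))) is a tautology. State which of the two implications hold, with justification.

(⇒) fails; (⇐) holds.

Forward direction. This fails. Under p = T, u = F, t = F, the left side is true but the right side is false.

Converse. Assume the antecedent. If p is true, the antecedent cannot hold. If p is false, the antecedent forces (p = F, u = F, t = F), and ((t ⇒ u) ⇒ (~p ⇒ u)) ⇒ p holds there. Either way ((t ⇒ u) ⇒ (~p ⇒ u)) ⇒ p holds.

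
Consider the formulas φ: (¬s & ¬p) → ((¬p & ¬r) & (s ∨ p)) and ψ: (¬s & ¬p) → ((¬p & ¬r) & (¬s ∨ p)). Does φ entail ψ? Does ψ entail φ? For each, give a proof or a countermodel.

Forward direction. Assume the antecedent. If s is true, the consequent reduces to true regardless of the other variables. If s is false, the antecedent forces (s = F, r = F, p = T) or (s = F, r = T, p = T), and the consequent holds there. Either way the consequent holds.

Converse. This fails. Under s = F, r = F, p = F, the left side is false but the right side is true.

The forward direction holds; the converse fails.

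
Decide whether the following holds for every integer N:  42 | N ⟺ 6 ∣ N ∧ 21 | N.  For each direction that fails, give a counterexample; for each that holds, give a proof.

(⇐) Suppose 6 ∣ N and 21 ∣ N. Any common multiple of 6 and 21 is a multiple of their lcm; here lcm(6, 21) = 6·21/gcd(6, 21) = 126/3 = 42, so 42 ∣ N.

(⇒) If 42 ∣ N, write N = 42q. Since 42 = 7·6, N = 6·(7q), so 6 ∣ N; and since 42 = 2·21, N = 21·(2q), so 21 ∣ N.

Both directions hold; the statement is true.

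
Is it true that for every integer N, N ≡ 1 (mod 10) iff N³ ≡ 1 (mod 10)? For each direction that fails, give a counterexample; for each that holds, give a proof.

Equivalent; both directions hold.

(⇐) Suppose N³ ≡ 1 (mod 10). The only residue r in {0, …, 9} with r³ ≡ 1 (mod 10) is r = 1, so N ≡ 1 (mod 10).

(⇒) Suppose N ≡ 1 (mod 10). Write N = 10j + 1. Then (10j + 1)³ = 1000j³ + 300j² + 30j + 1 = 10(100j³ + 30j² + 3j) + 1, so N³ ≡ 1 (mod 10).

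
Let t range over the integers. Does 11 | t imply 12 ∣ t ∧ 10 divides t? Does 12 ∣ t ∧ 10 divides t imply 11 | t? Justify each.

Forward direction. This fails: take t = 11. Certainly 11 ∣ 11, but 12 ∤ 11.

Converse. This fails: take t = 60. Both 12 ∣ 60 and 10 ∣ 60, yet 60 is not a multiple of 11 (since 60 = 5·11 + 5), so 11 ∤ 60.

Both directions fail.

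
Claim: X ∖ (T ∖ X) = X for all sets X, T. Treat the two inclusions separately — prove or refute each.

(⊆) Let x ∈ X ∖ (T ∖ X). Then either x ∈ X and x ∉ T; or x ∈ X ∩ T. In each case x ∈ X, so X ∖ (T ∖ X) ⊆ X.

(⊇) Let x ∈ X. Then either x ∈ X and x ∉ T; or x ∈ X ∩ T. In each case x ∈ X ∖ (T ∖ X), so X ⊆ X ∖ (T ∖ X).

The two sets are equal.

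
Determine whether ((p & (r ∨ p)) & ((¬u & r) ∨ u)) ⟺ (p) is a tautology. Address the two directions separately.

Forward direction. Assume the antecedent. If u is true, the antecedent forces (u = T, r = F, p = T) or (u = T, r = T, p = T), and p holds there. If u is false, the antecedent forces (u = F, r = T, p = T), and p holds there. Either way p holds.

Converse. This fails. Under u = F, r = F, p = T, the left side is false but the right side is true.

(⇒) holds; (⇐) fails.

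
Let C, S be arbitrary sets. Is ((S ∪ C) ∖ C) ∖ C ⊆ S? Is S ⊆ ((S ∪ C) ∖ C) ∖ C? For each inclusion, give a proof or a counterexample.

(⟹) Let x ∈ ((S ∪ C) ∖ C) ∖ C. Then x ∈ S and x ∉ C, from which x ∈ S.

(⟸) This inclusion fails. Take C = {1}, S = {1}; then 1 ∈ S but 1 ∉ ((S ∪ C) ∖ C) ∖ C.

Only the forward inclusion holds.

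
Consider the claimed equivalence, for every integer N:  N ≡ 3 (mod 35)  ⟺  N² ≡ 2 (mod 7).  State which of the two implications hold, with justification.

[⇒] Suppose N ≡ 3 (mod 35). Then N² ≡ 3² = 9 (mod 35), and since 7 ∣ 35, also N² ≡ 2 (mod 7).

[⇐] This fails: take N = 4. Then 4² = 16 ≡ 2 (mod 7), yet 4 ≡ 4 (mod 35), not 3.

(⇒) holds; (⇐) fails.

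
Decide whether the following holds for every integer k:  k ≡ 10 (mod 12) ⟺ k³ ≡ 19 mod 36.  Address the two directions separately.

Neither direction holds.

(→) This fails: take k = 10. Then 10 ≡ 10 (mod 12), but 10³ = 1000 ≡ 28 (mod 36), not 19.

(←) This fails: take k = 7. Then 7³ = 343 ≡ 19 (mod 36), yet 7 ≡ 7 (mod 12), not 10.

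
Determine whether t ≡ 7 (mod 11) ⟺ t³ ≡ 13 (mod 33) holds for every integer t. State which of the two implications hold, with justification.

Not equivalent: only (⇐) holds.

(→) This fails: take t = 18. Then 18 ≡ 7 (mod 11), but 18³ = 5832 ≡ 24 (mod 33), not 13.

(←) Conversely, the residues r modulo 33 with r³ ≡ 13 (mod 33) are exactly {7}, and each is ≡ 7 (mod 11).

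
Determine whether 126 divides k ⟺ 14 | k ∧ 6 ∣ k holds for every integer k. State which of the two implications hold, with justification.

Only the forward implication holds.

(⟹) If 126 ∣ k, write k = 126q. Since 126 = 9·14, k = 14·(9q), so 14 ∣ k; and since 126 = 21·6, k = 6·(21q), so 6 ∣ k.

(⟸) This fails: take k = 42. Both 14 ∣ 42 and 6 ∣ 42, yet 42 is not a multiple of 126 (since 42 = 0·126 + 42), so 126 ∤ 42.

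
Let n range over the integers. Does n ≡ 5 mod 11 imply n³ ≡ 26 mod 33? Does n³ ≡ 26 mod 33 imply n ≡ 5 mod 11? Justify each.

Forward direction. This fails: take n = 16. Then 16 ≡ 5 (mod 11), but 16³ = 4096 ≡ 4 (mod 33), not 26.

Converse. The residues r modulo 33 with r³ ≡ 26 (mod 33) are exactly {5}, and each is ≡ 5 (mod 11).

The forward direction fails; the converse holds.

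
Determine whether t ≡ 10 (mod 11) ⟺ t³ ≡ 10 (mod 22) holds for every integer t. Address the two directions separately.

Only the reverse direction holds.

(⇒) This fails: take t = 21. Then 21 ≡ 10 (mod 11), but 21³ = 9261 ≡ 21 (mod 22), not 10.

(⇐) Conversely, the residues r modulo 22 with r³ ≡ 10 (mod 22) are exactly {10}, and each is ≡ 10 (mod 11).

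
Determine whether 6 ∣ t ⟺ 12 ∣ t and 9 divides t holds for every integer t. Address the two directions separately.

(→) This fails: take t = 6. Certainly 6 ∣ 6, but 12 ∤ 6.

(←) Suppose 12 ∣ t and 9 ∣ t. Any common multiple of 12 and 9 is a multiple of their lcm; here lcm(12, 9) = 12·9/gcd(12, 9) = 108/3 = 36, so 36 ∣ t. Since 6 ∣ 36, it follows that 6 ∣ t.

Not equivalent: only (⇐) holds.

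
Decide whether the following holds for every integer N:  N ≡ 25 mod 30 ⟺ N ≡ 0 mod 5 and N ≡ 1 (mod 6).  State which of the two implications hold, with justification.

Both directions hold.

Converse. If N ≡ 0 (mod 5) and N ≡ 1 (mod 6), then by the Chinese remainder theorem N ≡ 25 (mod 30). This is exactly N ≡ 25 (mod 30).

Forward direction. Suppose N ≡ 25 (mod 30); write N = 30j + 25. Since 5 ∣ 30, reducing mod 5 gives N ≡ 25 ≡ 0 (mod 5); since 6 ∣ 30, reducing mod 6 gives N ≡ 25 ≡ 1 (mod 6).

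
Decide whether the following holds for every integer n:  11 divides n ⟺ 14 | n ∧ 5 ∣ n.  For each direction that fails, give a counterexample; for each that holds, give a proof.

[⇒] This fails: take n = 11. Certainly 11 ∣ 11, but 14 ∤ 11.

[⇐] This fails: take n = 70. Both 14 ∣ 70 and 5 ∣ 70, yet 70 is not a multiple of 11 (since 70 = 6·11 + 4), so 11 ∤ 70.

Neither direction holds.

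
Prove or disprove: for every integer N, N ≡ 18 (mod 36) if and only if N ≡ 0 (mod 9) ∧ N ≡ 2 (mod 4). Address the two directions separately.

[⇒] Suppose N ≡ 18 (mod 36); write N = 36j + 18. Since 9 ∣ 36, reducing mod 9 gives N ≡ 18 ≡ 0 (mod 9); since 4 ∣ 36, reducing mod 4 gives N ≡ 18 ≡ 2 (mod 4).

[⇐] Conversely, if N ≡ 0 (mod 9) and N ≡ 2 (mod 4), then by the Chinese remainder theorem N ≡ 18 (mod 36). This is exactly N ≡ 18 (mod 36).

Both directions hold.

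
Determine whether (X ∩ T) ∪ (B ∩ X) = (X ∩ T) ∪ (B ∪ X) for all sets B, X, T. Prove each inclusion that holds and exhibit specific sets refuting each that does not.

(⟹) Let x ∈ (X ∩ T) ∪ (B ∩ X). Then either x ∈ B ∩ X and x ∉ T; or x ∈ X ∩ T and x ∉ B; or x ∈ B ∩ X ∩ T. In each case x ∈ (X ∩ T) ∪ (B ∪ X), so (X ∩ T) ∪ (B ∩ X) ⊆ (X ∩ T) ∪ (B ∪ X).

(⟸) This inclusion fails. Take B = {1}, X = ∅, T = ∅; then 1 ∈ (X ∩ T) ∪ (B ∪ X) but 1 ∉ (X ∩ T) ∪ (B ∩ X).

The sets are not equal: only the forward inclusion holds.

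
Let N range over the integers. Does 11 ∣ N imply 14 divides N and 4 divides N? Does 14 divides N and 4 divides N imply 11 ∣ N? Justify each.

(⟹) This fails: take N = 11. Certainly 11 ∣ 11, but 14 ∤ 11.

(⟸) This fails: take N = 28. Both 14 ∣ 28 and 4 ∣ 28, yet 28 is not a multiple of 11 (since 28 = 2·11 + 6), so 11 ∤ 28.

Both directions fail.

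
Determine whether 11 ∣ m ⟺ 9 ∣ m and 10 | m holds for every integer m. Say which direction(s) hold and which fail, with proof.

Forward direction. This fails: take m = 11. Certainly 11 ∣ 11, but 9 ∤ 11.

Converse. This fails: take m = 90. Both 9 ∣ 90 and 10 ∣ 90, yet 90 is not a multiple of 11 (since 90 = 8·11 + 2), so 11 ∤ 90.

Neither implication holds.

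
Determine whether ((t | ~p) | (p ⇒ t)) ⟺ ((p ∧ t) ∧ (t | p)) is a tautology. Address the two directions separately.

Not equivalent: only (⇐) holds.

(←) Assume the antecedent. If p is true, the antecedent forces (p = T, t = T), and (t | ~p) | (p ⇒ t) holds there. If p is false, the antecedent cannot hold. Either way (t | ~p) | (p ⇒ t) holds.

(→) This fails. Under p = F, t = F, the left side is true but the right side is false.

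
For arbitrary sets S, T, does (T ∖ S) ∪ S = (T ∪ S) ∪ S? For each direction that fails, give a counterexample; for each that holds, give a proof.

Both inclusions hold.

(⟹) Let x ∈ (T ∖ S) ∪ S. Then either x ∈ S and x ∉ T; or x ∈ T and x ∉ S; or x ∈ S ∩ T. In each case x ∈ (T ∪ S) ∪ S, so (T ∖ S) ∪ S ⊆ (T ∪ S) ∪ S.

(⟸) Let x ∈ (T ∪ S) ∪ S. Then either x ∈ S and x ∉ T; or x ∈ T and x ∉ S; or x ∈ S ∩ T. In each case x ∈ (T ∖ S) ∪ S, so (T ∪ S) ∪ S ⊆ (T ∖ S) ∪ S.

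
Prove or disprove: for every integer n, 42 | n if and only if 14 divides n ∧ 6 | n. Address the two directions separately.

Both directions hold; the statement is true.

(→) If 42 ∣ n, write n = 42q. Since 42 = 3·14, n = 14·(3q), so 14 ∣ n; and since 42 = 7·6, n = 6·(7q), so 6 ∣ n.

(←) Suppose 14 ∣ n and 6 ∣ n. Any common multiple of 14 and 6 is a multiple of their lcm; here lcm(14, 6) = 14·6/gcd(14, 6) = 84/2 = 42, so 42 ∣ n.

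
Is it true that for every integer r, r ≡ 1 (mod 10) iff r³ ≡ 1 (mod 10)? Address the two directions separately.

[⇒] Suppose r ≡ 1 (mod 10). Write r = 10j + 1. Then (10j + 1)³ = 1000j³ + 300j² + 30j + 1 = 10(100j³ + 30j² + 3j) + 1, so r³ ≡ 1 (mod 10).

[⇐] For the converse, argue contrapositively. If r ≢ 1 (mod 10), then r is congruent to one of 0, 2, 3, 4, 5, 6, 7, 8, 9 modulo 10, and these give r³ ≡ 0, 8, 7, 4, 5, 6, 3, 2, 9 respectively — never 1.

Both implications hold.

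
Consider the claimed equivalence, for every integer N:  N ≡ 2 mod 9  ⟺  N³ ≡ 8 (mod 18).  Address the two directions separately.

[⇒] This fails: take N = 11. Then 11 ≡ 2 (mod 9), but 11³ = 1331 ≡ 17 (mod 18), not 8.

[⇐] This fails: take N = 8. Then 8³ = 512 ≡ 8 (mod 18), yet 8 ≡ 8 (mod 9), not 2.

(⇒) fails and (⇐) fails.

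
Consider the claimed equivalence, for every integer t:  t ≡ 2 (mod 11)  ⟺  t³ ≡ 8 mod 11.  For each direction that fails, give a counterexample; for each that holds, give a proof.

Both directions hold.

(⇒) Suppose t ≡ 2 (mod 11). Write t = 11j + 2. Then (11j + 2)³ = 1331j³ + 726j² + 132j + 8 = 11(121j³ + 66j² + 12j) + 8, so t³ ≡ 8 (mod 11).

(⇐) For the converse, argue contrapositively. If t ≢ 2 (mod 11), then t is congruent to one of 0, 1, 3, 4, 5, 6, 7, 8, 9, 10 modulo 11, and these give t³ ≡ 0, 1, 5, 9, 4, 7, 2, 6, 3, 10 respectively — never 8.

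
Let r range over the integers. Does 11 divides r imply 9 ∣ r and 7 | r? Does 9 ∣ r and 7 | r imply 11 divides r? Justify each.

Neither implication holds.

(⇒) This fails: take r = 11. Certainly 11 ∣ 11, but 9 ∤ 11.

(⇐) This fails: take r = 63. Both 9 ∣ 63 and 7 ∣ 63, yet 63 is not a multiple of 11 (since 63 = 5·11 + 8), so 11 ∤ 63.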